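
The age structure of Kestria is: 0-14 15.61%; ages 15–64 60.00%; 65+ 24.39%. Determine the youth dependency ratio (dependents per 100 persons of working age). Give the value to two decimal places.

Youth dependency ratio = 15.61 / 60.00 × 100 = 26.02

Youth dependency ratio: 26.02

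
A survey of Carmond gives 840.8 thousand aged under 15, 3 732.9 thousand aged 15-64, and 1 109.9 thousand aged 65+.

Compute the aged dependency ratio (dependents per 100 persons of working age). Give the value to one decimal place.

Old-age dependency ratio: 29.7

Old-age dependency ratio = 1 109.9 / 3 732.9 × 100 = 29.7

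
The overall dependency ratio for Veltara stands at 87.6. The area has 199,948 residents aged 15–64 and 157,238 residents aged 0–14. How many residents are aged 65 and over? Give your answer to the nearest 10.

Total dependency ratio = (youth + elderly) / working-age × 100
87.6 = (157,238 + E) / 199,948 × 100
⇒ 17,920

Aged 65 and over: 17,920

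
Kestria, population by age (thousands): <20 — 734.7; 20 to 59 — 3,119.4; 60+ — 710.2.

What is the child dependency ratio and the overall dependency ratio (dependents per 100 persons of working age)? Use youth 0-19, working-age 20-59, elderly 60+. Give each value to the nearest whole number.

Youth dependency ratio = 734.7 / 3,119.4 × 100 = 24
Total dependency ratio = (734.7 + 710.2) / 3,119.4 × 100 = 1,444.9 / 3,119.4 × 100 = 46

Youth dependency ratio: 24
Total dependency ratio: 46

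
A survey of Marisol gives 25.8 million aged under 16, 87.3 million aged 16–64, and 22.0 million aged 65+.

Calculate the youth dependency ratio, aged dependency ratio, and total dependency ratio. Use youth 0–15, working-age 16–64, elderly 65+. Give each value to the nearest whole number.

Youth dependency ratio = 25.8 / 87.3 × 100 = 30
Old-age dependency ratio = 22.0 / 87.3 × 100 = 25
Total dependency ratio = (25.8 + 22.0) / 87.3 × 100 = 47.8 / 87.3 × 100 = 55

Youth dependency ratio: 30
Old-age dependency ratio: 25
Total dependency ratio: 55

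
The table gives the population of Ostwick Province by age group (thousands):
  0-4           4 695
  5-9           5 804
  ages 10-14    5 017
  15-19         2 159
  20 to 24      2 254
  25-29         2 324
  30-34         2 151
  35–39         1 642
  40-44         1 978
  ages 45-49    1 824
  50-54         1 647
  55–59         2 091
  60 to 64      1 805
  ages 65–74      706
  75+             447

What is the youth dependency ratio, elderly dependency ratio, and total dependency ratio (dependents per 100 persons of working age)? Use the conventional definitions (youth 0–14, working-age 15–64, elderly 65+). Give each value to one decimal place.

Youth dependency ratio: 78.1
Old-age dependency ratio: 5.8
Total dependency ratio: 83.9

0–14: 4 695 + 5 804 + 5 017 = 15 516
15–64: 2 159 + 2 254 + 2 324 + 2 151 + 1 642 + 1 978 + 1 824 + 1 647 + 2 091 + 1 805 = 19 875
65+: 706 + 447 = 1 153
Youth dependency ratio = 15 516 / 19 875 × 100 = 78.1
Old-age dependency ratio = 1 153 / 19 875 × 100 = 5.8
Total dependency ratio = (15 516 + 1 153) / 19 875 × 100 = 16 669 / 19 875 × 100 = 83.9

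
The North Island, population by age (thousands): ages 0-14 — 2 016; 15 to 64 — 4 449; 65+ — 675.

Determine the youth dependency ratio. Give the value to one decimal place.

Youth dependency ratio: 45.3

Youth dependency ratio = 2 016 / 4 449 × 100 = 45.3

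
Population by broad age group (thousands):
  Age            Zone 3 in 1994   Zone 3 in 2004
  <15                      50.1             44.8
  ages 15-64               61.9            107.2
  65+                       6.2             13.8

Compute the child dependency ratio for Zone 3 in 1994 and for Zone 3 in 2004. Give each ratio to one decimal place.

Zone 3 in 1994: 80.9
Zone 3 in 2004: 41.8

Zone 3 in 1994: 50.1 / 61.9 × 100 = 80.9
Zone 3 in 2004: 44.8 / 107.2 × 100 = 41.8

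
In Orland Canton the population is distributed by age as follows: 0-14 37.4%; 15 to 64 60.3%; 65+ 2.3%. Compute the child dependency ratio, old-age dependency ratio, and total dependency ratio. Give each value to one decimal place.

Youth dependency ratio: 62.0
Old-age dependency ratio: 3.8
Total dependency ratio: 65.8

Youth dependency ratio = 37.4 / 60.3 × 100 = 62.0
Old-age dependency ratio = 2.3 / 60.3 × 100 = 3.8
Total dependency ratio = (37.4 + 2.3) / 60.3 × 100 = 39.7 / 60.3 × 100 = 65.8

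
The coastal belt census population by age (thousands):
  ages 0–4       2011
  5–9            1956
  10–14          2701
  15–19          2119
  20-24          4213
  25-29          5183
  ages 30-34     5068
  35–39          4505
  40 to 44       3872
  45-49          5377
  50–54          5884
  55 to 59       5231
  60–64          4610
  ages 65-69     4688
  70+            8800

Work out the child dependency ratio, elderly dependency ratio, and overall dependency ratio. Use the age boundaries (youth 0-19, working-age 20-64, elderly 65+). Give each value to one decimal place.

0–19: 2011 + 1956 + 2701 + 2119 = 8787
20–64: 4213 + 5183 + 5068 + 4505 + 3872 + 5377 + 5884 + 5231 + 4610 = 43943
65+: 4688 + 8800 = 13488
Youth dependency ratio = 8787 / 43943 × 100 = 20.0
Old-age dependency ratio = 13488 / 43943 × 100 = 30.7
Total dependency ratio = (8787 + 13488) / 43943 × 100 = 22275 / 43943 × 100 = 50.7

Youth dependency ratio: 20.0
Old-age dependency ratio: 30.7
Total dependency ratio: 50.7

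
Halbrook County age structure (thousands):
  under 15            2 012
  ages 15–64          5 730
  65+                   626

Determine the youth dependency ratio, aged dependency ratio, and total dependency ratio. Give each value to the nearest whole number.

Youth dependency ratio: 35
Old-age dependency ratio: 11
Total dependency ratio: 46

Youth dependency ratio = 2 012 / 5 730 × 100 = 35
Old-age dependency ratio = 626 / 5 730 × 100 = 11
Total dependency ratio = (2 012 + 626) / 5 730 × 100 = 2 638 / 5 730 × 100 = 46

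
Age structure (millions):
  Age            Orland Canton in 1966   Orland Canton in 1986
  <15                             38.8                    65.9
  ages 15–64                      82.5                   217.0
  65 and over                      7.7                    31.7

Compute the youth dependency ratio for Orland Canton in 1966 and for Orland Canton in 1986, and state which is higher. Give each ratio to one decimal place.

Orland Canton in 1966: 38.8 / 82.5 × 100 = 47.0
Orland Canton in 1986: 65.9 / 217.0 × 100 = 30.4

Orland Canton in 1966: 47.0
Orland Canton in 1986: 30.4
Higher: Orland Canton in 1966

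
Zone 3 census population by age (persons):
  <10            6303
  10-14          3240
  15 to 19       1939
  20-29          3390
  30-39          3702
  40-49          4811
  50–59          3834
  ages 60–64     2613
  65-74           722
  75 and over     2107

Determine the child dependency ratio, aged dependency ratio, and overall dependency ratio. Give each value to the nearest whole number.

0–14: 6303 + 3240 = 9543
15–64: 1939 + 3390 + 3702 + 4811 + 3834 + 2613 = 20289
65+: 722 + 2107 = 2829
Youth dependency ratio = 9543 / 20289 × 100 = 47
Old-age dependency ratio = 2829 / 20289 × 100 = 14
Total dependency ratio = (9543 + 2829) / 20289 × 100 = 12372 / 20289 × 100 = 61

Youth dependency ratio: 47
Old-age dependency ratio: 14
Total dependency ratio: 61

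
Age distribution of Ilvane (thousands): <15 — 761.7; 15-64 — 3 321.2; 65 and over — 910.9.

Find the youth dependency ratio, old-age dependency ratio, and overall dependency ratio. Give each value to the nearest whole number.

Youth dependency ratio: 23
Old-age dependency ratio: 27
Total dependency ratio: 50

Youth dependency ratio = 761.7 / 3 321.2 × 100 = 23
Old-age dependency ratio = 910.9 / 3 321.2 × 100 = 27
Total dependency ratio = (761.7 + 910.9) / 3 321.2 × 100 = 1 672.6 / 3 321.2 × 100 = 50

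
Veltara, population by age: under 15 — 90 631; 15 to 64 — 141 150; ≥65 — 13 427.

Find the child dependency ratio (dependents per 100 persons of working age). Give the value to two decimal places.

Youth dependency ratio: 64.21

Youth dependency ratio = 90 631 / 141 150 × 100 = 64.21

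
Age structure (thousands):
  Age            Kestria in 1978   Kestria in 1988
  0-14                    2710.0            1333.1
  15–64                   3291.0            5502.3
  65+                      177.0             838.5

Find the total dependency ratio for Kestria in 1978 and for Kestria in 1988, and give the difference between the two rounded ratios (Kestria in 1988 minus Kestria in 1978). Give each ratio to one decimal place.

Kestria in 1978: 87.7
Kestria in 1988: 39.5
Difference: -48.2

Kestria in 1978: (2710.0 + 177.0) / 3291.0 × 100 = 2887.0 / 3291.0 × 100 = 87.7
Kestria in 1988: (1333.1 + 838.5) / 5502.3 × 100 = 2171.6 / 5502.3 × 100 = 39.5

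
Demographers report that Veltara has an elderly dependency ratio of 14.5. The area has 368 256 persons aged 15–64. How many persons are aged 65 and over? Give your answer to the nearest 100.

Aged 65 and over: 53 400

Old-age dependency ratio = elderly / working-age × 100
14.5 = E / 368 256 × 100
⇒ 53 400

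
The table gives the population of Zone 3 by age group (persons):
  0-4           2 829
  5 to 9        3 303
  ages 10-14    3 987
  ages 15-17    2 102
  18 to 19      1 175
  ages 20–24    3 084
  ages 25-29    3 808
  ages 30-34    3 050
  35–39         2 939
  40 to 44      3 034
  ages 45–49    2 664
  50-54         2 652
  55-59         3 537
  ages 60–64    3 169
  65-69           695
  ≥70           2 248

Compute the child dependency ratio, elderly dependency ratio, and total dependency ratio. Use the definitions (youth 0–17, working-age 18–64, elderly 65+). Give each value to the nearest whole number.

0–17: 2 829 + 3 303 + 3 987 + 2 102 = 12 221
18–64: 1 175 + 3 084 + 3 808 + 3 050 + 2 939 + 3 034 + 2 664 + 2 652 + 3 537 + 3 169 = 29 112
65+: 695 + 2 248 = 2 943
Youth dependency ratio = 12 221 / 29 112 × 100 = 42
Old-age dependency ratio = 2 943 / 29 112 × 100 = 10
Total dependency ratio = (12 221 + 2 943) / 29 112 × 100 = 15 164 / 29 112 × 100 = 52

Youth dependency ratio: 42
Old-age dependency ratio: 10
Total dependency ratio: 52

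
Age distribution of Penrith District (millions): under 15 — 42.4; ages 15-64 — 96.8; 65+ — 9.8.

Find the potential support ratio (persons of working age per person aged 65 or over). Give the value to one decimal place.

Potential support ratio = 96.8 / 9.8 = 9.9

Potential support ratio: 9.9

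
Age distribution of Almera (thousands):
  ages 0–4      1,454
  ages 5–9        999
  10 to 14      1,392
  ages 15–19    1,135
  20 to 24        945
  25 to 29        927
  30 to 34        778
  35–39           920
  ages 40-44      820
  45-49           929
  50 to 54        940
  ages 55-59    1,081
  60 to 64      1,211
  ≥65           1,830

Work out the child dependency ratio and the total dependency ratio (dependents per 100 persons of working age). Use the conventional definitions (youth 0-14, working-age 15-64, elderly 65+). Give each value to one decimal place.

0–14: 1,454 + 999 + 1,392 = 3,845
15–64: 1,135 + 945 + 927 + 778 + 920 + 820 + 929 + 940 + 1,081 + 1,211 = 9,686
65+: 1,830
Youth dependency ratio = 3,845 / 9,686 × 100 = 39.7
Total dependency ratio = (3,845 + 1,830) / 9,686 × 100 = 5,675 / 9,686 × 100 = 58.6

Youth dependency ratio: 39.7
Total dependency ratio: 58.6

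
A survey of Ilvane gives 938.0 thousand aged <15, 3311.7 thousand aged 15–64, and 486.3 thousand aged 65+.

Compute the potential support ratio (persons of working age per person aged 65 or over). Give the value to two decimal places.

Potential support ratio: 6.81

Potential support ratio = 3311.7 / 486.3 = 6.81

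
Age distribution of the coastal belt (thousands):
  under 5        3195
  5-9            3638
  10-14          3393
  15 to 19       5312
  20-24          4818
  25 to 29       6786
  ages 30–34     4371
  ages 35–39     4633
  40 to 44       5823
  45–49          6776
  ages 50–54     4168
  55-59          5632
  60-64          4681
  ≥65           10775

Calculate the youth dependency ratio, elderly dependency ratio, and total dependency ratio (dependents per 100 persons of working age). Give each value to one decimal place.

0–14: 3195 + 3638 + 3393 = 10226
15–64: 5312 + 4818 + 6786 + 4371 + 4633 + 5823 + 6776 + 4168 + 5632 + 4681 = 53000
65+: 10775
Youth dependency ratio = 10226 / 53000 × 100 = 19.3
Old-age dependency ratio = 10775 / 53000 × 100 = 20.3
Total dependency ratio = (10226 + 10775) / 53000 × 100 = 21001 / 53000 × 100 = 39.6

Youth dependency ratio: 19.3
Old-age dependency ratio: 20.3
Total dependency ratio: 39.6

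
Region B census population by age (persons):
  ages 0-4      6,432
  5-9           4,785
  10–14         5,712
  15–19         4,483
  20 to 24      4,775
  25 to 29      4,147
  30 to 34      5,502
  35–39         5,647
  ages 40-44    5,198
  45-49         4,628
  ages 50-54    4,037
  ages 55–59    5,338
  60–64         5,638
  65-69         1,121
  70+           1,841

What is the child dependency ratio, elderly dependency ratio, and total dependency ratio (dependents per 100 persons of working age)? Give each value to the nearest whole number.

0–14: 6,432 + 4,785 + 5,712 = 16,929
15–64: 4,483 + 4,775 + 4,147 + 5,502 + 5,647 + 5,198 + 4,628 + 4,037 + 5,338 + 5,638 = 49,393
65+: 1,121 + 1,841 = 2,962
Youth dependency ratio = 16,929 / 49,393 × 100 = 34
Old-age dependency ratio = 2,962 / 49,393 × 100 = 6
Total dependency ratio = (16,929 + 2,962) / 49,393 × 100 = 19,891 / 49,393 × 100 = 40

Youth dependency ratio: 34
Old-age dependency ratio: 6
Total dependency ratio: 40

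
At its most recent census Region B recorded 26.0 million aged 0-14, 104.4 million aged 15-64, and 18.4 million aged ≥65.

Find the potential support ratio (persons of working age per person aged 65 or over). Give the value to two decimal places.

Potential support ratio: 5.67

Potential support ratio = 104.4 / 18.4 = 5.67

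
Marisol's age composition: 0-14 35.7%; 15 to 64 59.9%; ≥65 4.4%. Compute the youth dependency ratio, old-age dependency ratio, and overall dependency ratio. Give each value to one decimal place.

Youth dependency ratio: 59.6
Old-age dependency ratio: 7.3
Total dependency ratio: 66.9

Youth dependency ratio = 35.7 / 59.9 × 100 = 59.6
Old-age dependency ratio = 4.4 / 59.9 × 100 = 7.3
Total dependency ratio = (35.7 + 4.4) / 59.9 × 100 = 40.1 / 59.9 × 100 = 66.9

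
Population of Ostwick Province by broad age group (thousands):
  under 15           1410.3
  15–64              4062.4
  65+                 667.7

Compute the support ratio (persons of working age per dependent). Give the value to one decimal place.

Support ratio = 4062.4 / (1410.3 + 667.7) = 4062.4 / 2078.0 = 2.0

Support ratio: 2.0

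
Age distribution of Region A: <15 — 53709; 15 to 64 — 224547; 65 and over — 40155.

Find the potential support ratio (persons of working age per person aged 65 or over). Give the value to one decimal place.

Potential support ratio: 5.6

Potential support ratio = 224547 / 40155 = 5.6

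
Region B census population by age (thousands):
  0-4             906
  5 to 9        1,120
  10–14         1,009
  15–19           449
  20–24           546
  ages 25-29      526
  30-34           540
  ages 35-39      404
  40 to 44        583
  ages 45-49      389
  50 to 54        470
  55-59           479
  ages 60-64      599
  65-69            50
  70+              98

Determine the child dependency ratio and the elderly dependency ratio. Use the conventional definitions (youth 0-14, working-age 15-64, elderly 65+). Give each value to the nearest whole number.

Youth dependency ratio: 61
Old-age dependency ratio: 3

0–14: 906 + 1,120 + 1,009 = 3,035
15–64: 449 + 546 + 526 + 540 + 404 + 583 + 389 + 470 + 479 + 599 = 4,985
65+: 50 + 98 = 148
Youth dependency ratio = 3,035 / 4,985 × 100 = 61
Old-age dependency ratio = 148 / 4,985 × 100 = 3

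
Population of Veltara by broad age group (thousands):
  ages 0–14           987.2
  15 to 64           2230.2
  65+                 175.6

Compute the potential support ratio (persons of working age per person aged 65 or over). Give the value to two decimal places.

Potential support ratio = 2230.2 / 175.6 = 12.70

Potential support ratio: 12.70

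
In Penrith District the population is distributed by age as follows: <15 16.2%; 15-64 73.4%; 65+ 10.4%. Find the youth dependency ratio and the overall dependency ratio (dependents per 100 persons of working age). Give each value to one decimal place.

Youth dependency ratio = 16.2 / 73.4 × 100 = 22.1
Total dependency ratio = (16.2 + 10.4) / 73.4 × 100 = 26.6 / 73.4 × 100 = 36.2

Youth dependency ratio: 22.1
Total dependency ratio: 36.2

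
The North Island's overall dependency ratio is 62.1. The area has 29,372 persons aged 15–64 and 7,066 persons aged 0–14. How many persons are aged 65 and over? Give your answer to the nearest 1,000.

Total dependency ratio = (youth + elderly) / working-age × 100
62.1 = (7,066 + E) / 29,372 × 100
⇒ 11,000

Aged 65 and over: 11,000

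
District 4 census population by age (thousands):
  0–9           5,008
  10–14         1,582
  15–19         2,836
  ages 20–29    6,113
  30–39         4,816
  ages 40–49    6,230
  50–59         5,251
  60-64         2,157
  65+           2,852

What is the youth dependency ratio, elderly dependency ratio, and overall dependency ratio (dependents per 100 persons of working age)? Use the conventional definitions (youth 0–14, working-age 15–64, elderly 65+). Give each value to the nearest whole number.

0–14: 5,008 + 1,582 = 6,590
15–64: 2,836 + 6,113 + 4,816 + 6,230 + 5,251 + 2,157 = 27,403
65+: 2,852
Youth dependency ratio = 6,590 / 27,403 × 100 = 24
Old-age dependency ratio = 2,852 / 27,403 × 100 = 10
Total dependency ratio = (6,590 + 2,852) / 27,403 × 100 = 9,442 / 27,403 × 100 = 34

Youth dependency ratio: 24
Old-age dependency ratio: 10
Total dependency ratio: 34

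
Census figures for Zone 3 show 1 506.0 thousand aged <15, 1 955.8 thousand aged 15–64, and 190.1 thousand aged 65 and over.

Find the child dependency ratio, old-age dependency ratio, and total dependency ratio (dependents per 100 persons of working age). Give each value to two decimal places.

Youth dependency ratio = 1 506.0 / 1 955.8 × 100 = 77.00
Old-age dependency ratio = 190.1 / 1 955.8 × 100 = 9.72
Total dependency ratio = (1 506.0 + 190.1) / 1 955.8 × 100 = 1 696.1 / 1 955.8 × 100 = 86.72

Youth dependency ratio: 77.00
Old-age dependency ratio: 9.72
Total dependency ratio: 86.72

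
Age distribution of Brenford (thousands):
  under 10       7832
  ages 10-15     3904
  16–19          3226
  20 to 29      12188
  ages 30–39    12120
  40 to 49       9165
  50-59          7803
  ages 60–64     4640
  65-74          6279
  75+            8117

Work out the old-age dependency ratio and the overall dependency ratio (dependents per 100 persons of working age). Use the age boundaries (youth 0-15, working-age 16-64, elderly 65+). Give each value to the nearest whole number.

0–15: 7832 + 3904 = 11736
16–64: 3226 + 12188 + 12120 + 9165 + 7803 + 4640 = 49142
65+: 6279 + 8117 = 14396
Old-age dependency ratio = 14396 / 49142 × 100 = 29
Total dependency ratio = (11736 + 14396) / 49142 × 100 = 26132 / 49142 × 100 = 53

Old-age dependency ratio: 29
Total dependency ratio: 53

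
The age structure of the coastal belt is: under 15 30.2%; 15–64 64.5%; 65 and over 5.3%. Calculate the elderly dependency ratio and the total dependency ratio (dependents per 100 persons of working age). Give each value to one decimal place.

Old-age dependency ratio: 8.2
Total dependency ratio: 55.0

Old-age dependency ratio = 5.3 / 64.5 × 100 = 8.2
Total dependency ratio = (30.2 + 5.3) / 64.5 × 100 = 35.5 / 64.5 × 100 = 55.0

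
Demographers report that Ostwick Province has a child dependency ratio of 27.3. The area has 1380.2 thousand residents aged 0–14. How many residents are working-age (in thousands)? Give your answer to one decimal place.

Youth dependency ratio = youth / working-age × 100
27.3 = 1380.2 / W × 100
⇒ 5055.7

Working-age: 5055.7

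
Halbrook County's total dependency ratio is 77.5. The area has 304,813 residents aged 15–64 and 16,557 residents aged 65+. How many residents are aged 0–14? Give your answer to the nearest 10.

Total dependency ratio = (youth + elderly) / working-age × 100
77.5 = (Y + 16,557) / 304,813 × 100
⇒ 219,670

Aged 0–14: 219,670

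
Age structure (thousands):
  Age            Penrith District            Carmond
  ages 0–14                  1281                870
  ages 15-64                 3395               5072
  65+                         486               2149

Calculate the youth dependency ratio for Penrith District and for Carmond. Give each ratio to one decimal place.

Penrith District: 1281 / 3395 × 100 = 37.7
Carmond: 870 / 5072 × 100 = 17.2

Penrith District: 37.7
Carmond: 17.2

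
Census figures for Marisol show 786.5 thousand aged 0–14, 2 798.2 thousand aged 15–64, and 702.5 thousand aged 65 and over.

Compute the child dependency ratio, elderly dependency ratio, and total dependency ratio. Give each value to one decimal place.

Youth dependency ratio: 28.1
Old-age dependency ratio: 25.1
Total dependency ratio: 53.2

Youth dependency ratio = 786.5 / 2 798.2 × 100 = 28.1
Old-age dependency ratio = 702.5 / 2 798.2 × 100 = 25.1
Total dependency ratio = (786.5 + 702.5) / 2 798.2 × 100 = 1 489.0 / 2 798.2 × 100 = 53.2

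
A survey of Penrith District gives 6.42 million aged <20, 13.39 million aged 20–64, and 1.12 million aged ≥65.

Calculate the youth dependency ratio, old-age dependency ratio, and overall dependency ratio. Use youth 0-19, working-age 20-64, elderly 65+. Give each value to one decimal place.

Youth dependency ratio = 6.42 / 13.39 × 100 = 47.9
Old-age dependency ratio = 1.12 / 13.39 × 100 = 8.4
Total dependency ratio = (6.42 + 1.12) / 13.39 × 100 = 7.54 / 13.39 × 100 = 56.3

Youth dependency ratio: 47.9
Old-age dependency ratio: 8.4
Total dependency ratio: 56.3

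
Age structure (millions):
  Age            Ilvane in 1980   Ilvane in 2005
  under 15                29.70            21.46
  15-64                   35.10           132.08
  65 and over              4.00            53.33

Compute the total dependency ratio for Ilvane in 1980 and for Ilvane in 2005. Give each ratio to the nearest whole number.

Ilvane in 1980: (29.70 + 4.00) / 35.10 × 100 = 33.70 / 35.10 × 100 = 96
Ilvane in 2005: (21.46 + 53.33) / 132.08 × 100 = 74.79 / 132.08 × 100 = 57

Ilvane in 1980: 96
Ilvane in 2005: 57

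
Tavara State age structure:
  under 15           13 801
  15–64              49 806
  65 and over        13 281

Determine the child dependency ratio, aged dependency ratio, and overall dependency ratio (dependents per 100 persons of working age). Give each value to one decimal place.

Youth dependency ratio = 13 801 / 49 806 × 100 = 27.7
Old-age dependency ratio = 13 281 / 49 806 × 100 = 26.7
Total dependency ratio = (13 801 + 13 281) / 49 806 × 100 = 27 082 / 49 806 × 100 = 54.4

Youth dependency ratio: 27.7
Old-age dependency ratio: 26.7
Total dependency ratio: 54.4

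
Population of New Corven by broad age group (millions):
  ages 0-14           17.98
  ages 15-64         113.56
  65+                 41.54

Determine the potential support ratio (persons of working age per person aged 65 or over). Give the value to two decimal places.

Potential support ratio = 113.56 / 41.54 = 2.73

Potential support ratio: 2.73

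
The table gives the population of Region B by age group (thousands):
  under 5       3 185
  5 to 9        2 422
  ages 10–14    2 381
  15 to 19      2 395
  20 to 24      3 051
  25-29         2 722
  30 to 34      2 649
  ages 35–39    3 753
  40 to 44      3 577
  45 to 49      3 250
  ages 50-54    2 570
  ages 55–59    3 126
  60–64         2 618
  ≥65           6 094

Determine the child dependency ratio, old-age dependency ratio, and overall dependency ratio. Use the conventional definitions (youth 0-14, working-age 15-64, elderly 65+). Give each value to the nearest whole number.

Youth dependency ratio: 27
Old-age dependency ratio: 21
Total dependency ratio: 47

0–14: 3 185 + 2 422 + 2 381 = 7 988
15–64: 2 395 + 3 051 + 2 722 + 2 649 + 3 753 + 3 577 + 3 250 + 2 570 + 3 126 + 2 618 = 29 711
65+: 6 094
Youth dependency ratio = 7 988 / 29 711 × 100 = 27
Old-age dependency ratio = 6 094 / 29 711 × 100 = 21
Total dependency ratio = (7 988 + 6 094) / 29 711 × 100 = 14 082 / 29 711 × 100 = 47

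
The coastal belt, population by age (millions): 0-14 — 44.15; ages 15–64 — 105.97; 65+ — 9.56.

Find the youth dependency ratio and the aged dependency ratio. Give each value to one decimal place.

Youth dependency ratio = 44.15 / 105.97 × 100 = 41.7
Old-age dependency ratio = 9.56 / 105.97 × 100 = 9.0

Youth dependency ratio: 41.7
Old-age dependency ratio: 9.0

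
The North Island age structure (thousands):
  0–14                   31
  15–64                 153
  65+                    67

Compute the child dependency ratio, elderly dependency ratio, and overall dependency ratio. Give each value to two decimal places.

Youth dependency ratio = 31 / 153 × 100 = 20.26
Old-age dependency ratio = 67 / 153 × 100 = 43.79
Total dependency ratio = (31 + 67) / 153 × 100 = 98 / 153 × 100 = 64.05

Youth dependency ratio: 20.26
Old-age dependency ratio: 43.79
Total dependency ratio: 64.05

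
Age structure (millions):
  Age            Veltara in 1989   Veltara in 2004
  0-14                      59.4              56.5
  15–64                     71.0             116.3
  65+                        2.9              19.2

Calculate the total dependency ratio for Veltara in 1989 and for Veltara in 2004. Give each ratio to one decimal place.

Veltara in 1989: 87.7
Veltara in 2004: 65.1

Veltara in 1989: (59.4 + 2.9) / 71.0 × 100 = 62.3 / 71.0 × 100 = 87.7
Veltara in 2004: (56.5 + 19.2) / 116.3 × 100 = 75.7 / 116.3 × 100 = 65.1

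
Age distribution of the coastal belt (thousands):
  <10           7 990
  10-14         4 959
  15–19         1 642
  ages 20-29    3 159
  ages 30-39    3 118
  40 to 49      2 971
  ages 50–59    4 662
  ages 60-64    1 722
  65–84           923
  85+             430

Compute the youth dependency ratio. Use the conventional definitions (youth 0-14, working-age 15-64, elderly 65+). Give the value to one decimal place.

0–14: 7 990 + 4 959 = 12 949
15–64: 1 642 + 3 159 + 3 118 + 2 971 + 4 662 + 1 722 = 17 274
65+: 923 + 430 = 1 353
Youth dependency ratio = 12 949 / 17 274 × 100 = 75.0

Youth dependency ratio: 75.0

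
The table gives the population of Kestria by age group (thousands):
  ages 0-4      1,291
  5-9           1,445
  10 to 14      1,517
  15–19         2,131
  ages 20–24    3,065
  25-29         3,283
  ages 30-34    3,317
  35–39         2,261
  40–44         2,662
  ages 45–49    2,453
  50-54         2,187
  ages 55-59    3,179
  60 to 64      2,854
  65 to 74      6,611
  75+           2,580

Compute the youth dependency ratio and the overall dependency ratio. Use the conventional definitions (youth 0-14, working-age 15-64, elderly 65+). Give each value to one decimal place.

Youth dependency ratio: 15.5
Total dependency ratio: 49.1

0–14: 1,291 + 1,445 + 1,517 = 4,253
15–64: 2,131 + 3,065 + 3,283 + 3,317 + 2,261 + 2,662 + 2,453 + 2,187 + 3,179 + 2,854 = 27,392
65+: 6,611 + 2,580 = 9,191
Youth dependency ratio = 4,253 / 27,392 × 100 = 15.5
Total dependency ratio = (4,253 + 9,191) / 27,392 × 100 = 13,444 / 27,392 × 100 = 49.1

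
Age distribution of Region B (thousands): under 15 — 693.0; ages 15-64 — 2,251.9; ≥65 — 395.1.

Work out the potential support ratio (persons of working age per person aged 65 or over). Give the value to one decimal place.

Potential support ratio = 2,251.9 / 395.1 = 5.7

Potential support ratio: 5.7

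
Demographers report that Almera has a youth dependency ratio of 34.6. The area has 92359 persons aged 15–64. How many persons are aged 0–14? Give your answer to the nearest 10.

Youth dependency ratio = youth / working-age × 100
34.6 = Y / 92359 × 100
⇒ 31960

Aged 0–14: 31960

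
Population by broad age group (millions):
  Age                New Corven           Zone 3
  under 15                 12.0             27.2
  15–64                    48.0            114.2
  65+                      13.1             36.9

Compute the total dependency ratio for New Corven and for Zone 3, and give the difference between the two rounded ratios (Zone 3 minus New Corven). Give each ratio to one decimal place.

New Corven: 52.3
Zone 3: 56.1
Difference: +3.8

New Corven: (12.0 + 13.1) / 48.0 × 100 = 25.1 / 48.0 × 100 = 52.3
Zone 3: (27.2 + 36.9) / 114.2 × 100 = 64.1 / 114.2 × 100 = 56.1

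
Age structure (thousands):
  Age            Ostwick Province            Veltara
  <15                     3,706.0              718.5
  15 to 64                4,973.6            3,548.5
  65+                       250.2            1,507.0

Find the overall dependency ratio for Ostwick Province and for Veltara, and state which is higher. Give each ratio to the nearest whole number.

Ostwick Province: 80
Veltara: 63
Higher: Ostwick Province

Ostwick Province: (3,706.0 + 250.2) / 4,973.6 × 100 = 3,956.2 / 4,973.6 × 100 = 80
Veltara: (718.5 + 1,507.0) / 3,548.5 × 100 = 2,225.5 / 3,548.5 × 100 = 63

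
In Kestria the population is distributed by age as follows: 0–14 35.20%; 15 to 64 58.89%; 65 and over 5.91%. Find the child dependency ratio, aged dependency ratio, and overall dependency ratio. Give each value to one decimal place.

Youth dependency ratio: 59.8
Old-age dependency ratio: 10.0
Total dependency ratio: 69.8

Youth dependency ratio = 35.20 / 58.89 × 100 = 59.8
Old-age dependency ratio = 5.91 / 58.89 × 100 = 10.0
Total dependency ratio = (35.20 + 5.91) / 58.89 × 100 = 41.11 / 58.89 × 100 = 69.8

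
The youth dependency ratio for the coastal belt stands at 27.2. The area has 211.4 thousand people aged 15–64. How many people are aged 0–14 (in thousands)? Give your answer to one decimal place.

Youth dependency ratio = youth / working-age × 100
27.2 = Y / 211.4 × 100
⇒ 57.5

Aged 0–14: 57.5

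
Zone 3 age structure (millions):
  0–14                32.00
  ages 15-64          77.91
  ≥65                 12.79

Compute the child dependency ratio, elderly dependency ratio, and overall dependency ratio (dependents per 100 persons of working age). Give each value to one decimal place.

Youth dependency ratio: 41.1
Old-age dependency ratio: 16.4
Total dependency ratio: 57.5

Youth dependency ratio = 32.00 / 77.91 × 100 = 41.1
Old-age dependency ratio = 12.79 / 77.91 × 100 = 16.4
Total dependency ratio = (32.00 + 12.79) / 77.91 × 100 = 44.79 / 77.91 × 100 = 57.5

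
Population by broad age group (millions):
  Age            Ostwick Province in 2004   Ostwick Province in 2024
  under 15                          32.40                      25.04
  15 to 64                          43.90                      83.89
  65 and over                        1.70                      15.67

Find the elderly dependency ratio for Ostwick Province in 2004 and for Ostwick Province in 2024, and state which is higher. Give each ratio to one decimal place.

Ostwick Province in 2004: 1.70 / 43.90 × 100 = 3.9
Ostwick Province in 2024: 15.67 / 83.89 × 100 = 18.7

Ostwick Province in 2004: 3.9
Ostwick Province in 2024: 18.7
Higher: Ostwick Province in 2024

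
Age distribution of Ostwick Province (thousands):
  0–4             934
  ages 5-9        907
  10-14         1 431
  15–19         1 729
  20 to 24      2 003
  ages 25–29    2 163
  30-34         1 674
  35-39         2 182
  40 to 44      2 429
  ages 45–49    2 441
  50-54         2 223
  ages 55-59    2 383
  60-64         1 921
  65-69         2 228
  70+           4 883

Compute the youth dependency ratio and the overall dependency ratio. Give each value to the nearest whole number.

0–14: 934 + 907 + 1 431 = 3 272
15–64: 1 729 + 2 003 + 2 163 + 1 674 + 2 182 + 2 429 + 2 441 + 2 223 + 2 383 + 1 921 = 21 148
65+: 2 228 + 4 883 = 7 111
Youth dependency ratio = 3 272 / 21 148 × 100 = 15
Total dependency ratio = (3 272 + 7 111) / 21 148 × 100 = 10 383 / 21 148 × 100 = 49

Youth dependency ratio: 15
Total dependency ratio: 49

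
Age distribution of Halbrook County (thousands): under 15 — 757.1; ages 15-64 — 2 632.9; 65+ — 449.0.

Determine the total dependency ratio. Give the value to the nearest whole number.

Total dependency ratio: 46

Total dependency ratio = (757.1 + 449.0) / 2 632.9 × 100 = 1 206.1 / 2 632.9 × 100 = 46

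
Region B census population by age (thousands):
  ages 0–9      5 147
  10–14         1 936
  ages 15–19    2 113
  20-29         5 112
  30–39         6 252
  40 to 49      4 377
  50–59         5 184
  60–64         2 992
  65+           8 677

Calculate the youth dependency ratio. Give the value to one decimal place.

Youth dependency ratio: 27.2

0–14: 5 147 + 1 936 = 7 083
15–64: 2 113 + 5 112 + 6 252 + 4 377 + 5 184 + 2 992 = 26 030
65+: 8 677
Youth dependency ratio = 7 083 / 26 030 × 100 = 27.2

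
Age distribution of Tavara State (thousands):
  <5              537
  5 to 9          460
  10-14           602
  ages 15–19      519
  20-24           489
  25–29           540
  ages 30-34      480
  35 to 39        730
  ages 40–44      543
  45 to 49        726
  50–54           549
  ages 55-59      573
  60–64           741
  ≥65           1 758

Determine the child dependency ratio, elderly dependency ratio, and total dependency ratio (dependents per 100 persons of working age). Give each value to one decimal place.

Youth dependency ratio: 27.1
Old-age dependency ratio: 29.8
Total dependency ratio: 57.0

0–14: 537 + 460 + 602 = 1 599
15–64: 519 + 489 + 540 + 480 + 730 + 543 + 726 + 549 + 573 + 741 = 5 890
65+: 1 758
Youth dependency ratio = 1 599 / 5 890 × 100 = 27.1
Old-age dependency ratio = 1 758 / 5 890 × 100 = 29.8
Total dependency ratio = (1 599 + 1 758) / 5 890 × 100 = 3 357 / 5 890 × 100 = 57.0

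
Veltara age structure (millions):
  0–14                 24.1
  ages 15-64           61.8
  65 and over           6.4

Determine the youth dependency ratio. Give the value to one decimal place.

Youth dependency ratio: 39.0

Youth dependency ratio = 24.1 / 61.8 × 100 = 39.0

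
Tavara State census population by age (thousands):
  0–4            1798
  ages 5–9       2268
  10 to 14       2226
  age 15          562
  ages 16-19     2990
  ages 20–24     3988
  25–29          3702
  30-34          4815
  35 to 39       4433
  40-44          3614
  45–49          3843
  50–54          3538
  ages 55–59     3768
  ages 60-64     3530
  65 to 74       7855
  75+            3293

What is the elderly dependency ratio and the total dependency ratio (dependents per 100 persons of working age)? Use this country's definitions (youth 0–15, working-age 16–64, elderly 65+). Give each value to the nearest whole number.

Old-age dependency ratio: 29
Total dependency ratio: 47

0–15: 1798 + 2268 + 2226 + 562 = 6854
16–64: 2990 + 3988 + 3702 + 4815 + 4433 + 3614 + 3843 + 3538 + 3768 + 3530 = 38221
65+: 7855 + 3293 = 11148
Old-age dependency ratio = 11148 / 38221 × 100 = 29
Total dependency ratio = (6854 + 11148) / 38221 × 100 = 18002 / 38221 × 100 = 47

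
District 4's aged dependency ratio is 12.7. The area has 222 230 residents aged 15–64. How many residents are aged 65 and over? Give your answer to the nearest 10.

Old-age dependency ratio = elderly / working-age × 100
12.7 = E / 222 230 × 100
⇒ 28 220

Aged 65 and over: 28 220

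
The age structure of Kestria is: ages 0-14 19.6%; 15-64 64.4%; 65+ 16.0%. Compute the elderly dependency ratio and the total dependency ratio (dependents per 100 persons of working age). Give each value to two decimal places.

Old-age dependency ratio: 24.84
Total dependency ratio: 55.28

Old-age dependency ratio = 16.0 / 64.4 × 100 = 24.84
Total dependency ratio = (19.6 + 16.0) / 64.4 × 100 = 35.6 / 64.4 × 100 = 55.28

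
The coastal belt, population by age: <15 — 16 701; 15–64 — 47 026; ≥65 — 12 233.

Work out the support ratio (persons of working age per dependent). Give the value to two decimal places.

Support ratio = 47 026 / (16 701 + 12 233) = 47 026 / 28 934 = 1.63

Support ratio: 1.63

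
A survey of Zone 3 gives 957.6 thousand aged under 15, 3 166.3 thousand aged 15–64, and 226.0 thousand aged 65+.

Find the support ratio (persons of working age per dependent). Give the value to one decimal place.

Support ratio = 3 166.3 / (957.6 + 226.0) = 3 166.3 / 1 183.6 = 2.7

Support ratio: 2.7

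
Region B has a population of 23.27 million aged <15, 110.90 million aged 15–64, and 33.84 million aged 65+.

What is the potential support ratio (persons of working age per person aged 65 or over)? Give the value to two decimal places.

Potential support ratio: 3.28

Potential support ratio = 110.90 / 33.84 = 3.28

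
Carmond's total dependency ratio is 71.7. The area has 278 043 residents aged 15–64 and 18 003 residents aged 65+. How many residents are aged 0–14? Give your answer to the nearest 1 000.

Aged 0–14: 181 000

Total dependency ratio = (youth + elderly) / working-age × 100
71.7 = (Y + 18 003) / 278 043 × 100
⇒ 181 000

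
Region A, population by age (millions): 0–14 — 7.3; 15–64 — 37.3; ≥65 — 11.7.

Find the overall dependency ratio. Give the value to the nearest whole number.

Total dependency ratio: 51

Total dependency ratio = (7.3 + 11.7) / 37.3 × 100 = 19.0 / 37.3 × 100 = 51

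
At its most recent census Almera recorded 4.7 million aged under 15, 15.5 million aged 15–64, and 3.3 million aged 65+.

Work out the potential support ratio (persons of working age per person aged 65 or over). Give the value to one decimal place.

Potential support ratio = 15.5 / 3.3 = 4.7

Potential support ratio: 4.7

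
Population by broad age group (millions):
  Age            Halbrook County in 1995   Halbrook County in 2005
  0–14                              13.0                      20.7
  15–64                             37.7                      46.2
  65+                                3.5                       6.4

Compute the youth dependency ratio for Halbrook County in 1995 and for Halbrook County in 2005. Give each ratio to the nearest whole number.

Halbrook County in 1995: 13.0 / 37.7 × 100 = 34
Halbrook County in 2005: 20.7 / 46.2 × 100 = 45

Halbrook County in 1995: 34
Halbrook County in 2005: 45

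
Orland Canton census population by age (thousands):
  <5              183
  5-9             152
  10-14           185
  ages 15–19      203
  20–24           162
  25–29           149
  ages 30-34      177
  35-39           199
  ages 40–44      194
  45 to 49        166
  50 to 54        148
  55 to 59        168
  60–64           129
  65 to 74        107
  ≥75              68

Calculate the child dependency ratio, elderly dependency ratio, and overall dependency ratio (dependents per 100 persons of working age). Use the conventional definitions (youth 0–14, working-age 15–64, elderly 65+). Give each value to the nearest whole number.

Youth dependency ratio: 31
Old-age dependency ratio: 10
Total dependency ratio: 41

0–14: 183 + 152 + 185 = 520
15–64: 203 + 162 + 149 + 177 + 199 + 194 + 166 + 148 + 168 + 129 = 1 695
65+: 107 + 68 = 175
Youth dependency ratio = 520 / 1 695 × 100 = 31
Old-age dependency ratio = 175 / 1 695 × 100 = 10
Total dependency ratio = (520 + 175) / 1 695 × 100 = 695 / 1 695 × 100 = 41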